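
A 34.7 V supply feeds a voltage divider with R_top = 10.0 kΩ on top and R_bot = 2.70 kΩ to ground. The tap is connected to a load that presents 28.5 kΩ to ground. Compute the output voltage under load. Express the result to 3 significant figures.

V_out ≈ 6.87 V

The load sits in parallel with R_bot: R_bot‖R_L = (2.70 × 28.5) / (2.70 + 28.5) = 2.466 kΩ.
V_out = 34.7 × 2.466 / (10.0 + 2.466) = 34.7 × 2.466/12.47 = 6.87 V.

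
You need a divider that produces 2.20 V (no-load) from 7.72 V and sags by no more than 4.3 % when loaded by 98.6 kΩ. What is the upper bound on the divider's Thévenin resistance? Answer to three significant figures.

R_th ≤ 4.43 kΩ

Loading drop = R_th/(R_th + R_L) ≤ 0.0430, so R_th ≤ R_L · ε/(1−ε) = 98.6 kΩ × 0.0430/0.9570 = 4.43 kΩ.
(Any R1, R2 with R2/(R1+R2) = 0.285 and R1‖R2 ≤ 4.43 kΩ will meet the spec.)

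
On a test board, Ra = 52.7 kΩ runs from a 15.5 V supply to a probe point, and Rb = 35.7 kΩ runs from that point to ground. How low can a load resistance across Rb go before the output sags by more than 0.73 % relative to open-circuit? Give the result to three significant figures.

Output resistance R_th = Ra‖Rb = (52.7 × 35.7)/88.40 = 21.28 kΩ.
The fractional drop is R_th/(R_th + R_L); requiring this ≤ 0.00730 gives R_L ≥ R_th(1/0.00730 − 1) = 21.28 × 136.0 = 2.89 MΩ.

R_L(min) ≈ 2.89 MΩ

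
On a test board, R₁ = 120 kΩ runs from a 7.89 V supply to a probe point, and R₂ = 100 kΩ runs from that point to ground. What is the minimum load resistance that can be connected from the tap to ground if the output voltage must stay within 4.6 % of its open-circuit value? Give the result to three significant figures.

Output resistance R_th = R₁‖R₂ = (120 × 100)/220.0 = 54.55 kΩ.
The fractional drop is R_th/(R_th + R_L); requiring this ≤ 0.0460 gives R_L ≥ R_th(1/0.0460 − 1) = 54.55 × 20.74 = 1.13 MΩ.

R_L(min) ≈ 1.13 MΩ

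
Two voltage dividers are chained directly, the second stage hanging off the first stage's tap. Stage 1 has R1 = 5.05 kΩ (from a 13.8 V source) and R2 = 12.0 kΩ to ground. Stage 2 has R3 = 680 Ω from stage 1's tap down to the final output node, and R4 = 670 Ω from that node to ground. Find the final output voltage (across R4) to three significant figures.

Stage 2 presents R3+R4 = 1350 Ω as a load on stage 1's tap.
Stage 1's lower leg becomes R2‖(R3+R4) = 1213 Ω, so V_mid = 13.8 × 1213/6263 = 2.674 V.
Stage 2 is itself unloaded: V_out = V_mid × R4/(R3+R4) = 2.674 × 670/1350 = 1.33 V.

V_out ≈ 1.33 V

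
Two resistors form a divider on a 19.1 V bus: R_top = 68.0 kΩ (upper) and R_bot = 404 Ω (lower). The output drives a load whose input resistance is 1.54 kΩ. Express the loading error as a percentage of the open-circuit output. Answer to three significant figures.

20.7 %

The divider's output (Thévenin) resistance is R_top‖R_bot = 401.6 Ω.
Fractional drop under load = R_th/(R_th + R_L) = 401.6 / (401.6 + 1540) = 0.2068.
So the output falls by 20.7 %.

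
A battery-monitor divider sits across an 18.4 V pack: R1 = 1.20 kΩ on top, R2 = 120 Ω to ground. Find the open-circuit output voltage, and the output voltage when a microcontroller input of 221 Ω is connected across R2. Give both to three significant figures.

Open-circuit: V = 18.4 × 120/(1200 + 120) = 1.67 V.
With the load, R2 becomes R2‖R_L = 77.77 Ω, so V = 18.4 × 77.77/1278 = 1.12 V.

Unloaded: 1.67 V; loaded: 1.12 V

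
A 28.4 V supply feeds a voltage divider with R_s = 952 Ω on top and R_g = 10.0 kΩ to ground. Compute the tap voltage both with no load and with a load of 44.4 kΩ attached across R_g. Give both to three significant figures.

Open-circuit: V = 28.4 × 10000/(952 + 10000) = 25.9 V.
With the load, R_g becomes R_g‖R_L = 8162 Ω, so V = 28.4 × 8162/9114 = 25.4 V.

Unloaded: 25.9 V; loaded: 25.4 V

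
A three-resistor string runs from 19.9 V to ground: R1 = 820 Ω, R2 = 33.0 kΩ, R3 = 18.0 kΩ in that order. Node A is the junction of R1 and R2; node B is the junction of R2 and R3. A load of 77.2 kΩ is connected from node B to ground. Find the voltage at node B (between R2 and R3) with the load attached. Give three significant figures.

At node B, R3 is in parallel with the load: R3‖R_L = 14600 Ω.
Below node A the resistance is R2 + (R3‖R_L) = 47600 Ω, so V_A = 19.9 × 47600/48420 = 19.56 V.
Then V_B = V_A × (R3‖R_L)/(R2 + R3‖R_L) = 19.56 × 14600/47600 = 6.00 V.

V ≈ 6.00 V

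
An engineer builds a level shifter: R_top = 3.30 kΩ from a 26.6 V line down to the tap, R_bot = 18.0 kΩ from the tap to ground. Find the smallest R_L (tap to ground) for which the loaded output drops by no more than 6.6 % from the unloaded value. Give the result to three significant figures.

Output resistance R_th = R_top‖R_bot = (3.30 × 18.0)/21.30 = 2.789 kΩ.
The fractional drop is R_th/(R_th + R_L); requiring this ≤ 0.0660 gives R_L ≥ R_th(1/0.0660 − 1) = 2.789 × 14.15 = 39.5 kΩ.

R_L(min) ≈ 39.5 kΩ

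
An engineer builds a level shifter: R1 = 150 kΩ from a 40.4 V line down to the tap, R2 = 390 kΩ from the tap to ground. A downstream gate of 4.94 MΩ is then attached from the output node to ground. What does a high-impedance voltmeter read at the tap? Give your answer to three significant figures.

V_out ≈ 28.6 V

The load sits in parallel with R2: R2‖R_L = (390 × 4940) / (390 + 4940) = 361.5 kΩ.
V_out = 40.4 × 361.5 / (150 + 361.5) = 40.4 × 361.5/511.5 = 28.6 V.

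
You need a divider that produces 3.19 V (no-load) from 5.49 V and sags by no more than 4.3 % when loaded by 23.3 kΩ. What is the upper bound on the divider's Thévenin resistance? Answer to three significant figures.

R_th ≤ 1.05 kΩ

Loading drop = R_th/(R_th + R_L) ≤ 0.0430, so R_th ≤ R_L · ε/(1−ε) = 23.3 kΩ × 0.0430/0.9570 = 1.05 kΩ.
(Any R1, R2 with R2/(R1+R2) = 0.581 and R1‖R2 ≤ 1.05 kΩ will meet the spec.)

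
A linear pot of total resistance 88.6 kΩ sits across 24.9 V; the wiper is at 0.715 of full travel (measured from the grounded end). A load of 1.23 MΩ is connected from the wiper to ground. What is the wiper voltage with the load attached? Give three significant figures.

V ≈ 17.5 V

The wiper splits the pot into (1−α)R = 25.25 kΩ above and αR = 63.35 kΩ below.
Lower section ‖ load = 60.25 kΩ.
V_wiper = 24.9 × 60.25/(25.25 + 60.25) = 17.5 V.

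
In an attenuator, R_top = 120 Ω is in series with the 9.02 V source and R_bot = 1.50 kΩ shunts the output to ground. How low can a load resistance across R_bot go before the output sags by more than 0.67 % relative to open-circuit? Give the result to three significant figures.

R_L(min) ≈ 16.5 kΩ

Output resistance R_th = R_top‖R_bot = (120 × 1500)/1620 = 111.1 Ω.
The fractional drop is R_th/(R_th + R_L); requiring this ≤ 0.00670 gives R_L ≥ R_th(1/0.00670 − 1) = 111.1 × 148.3 = 16.5 kΩ.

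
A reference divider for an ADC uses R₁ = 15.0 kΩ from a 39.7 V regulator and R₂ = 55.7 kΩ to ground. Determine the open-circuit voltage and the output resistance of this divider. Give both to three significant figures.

V_th = 31.3 V, R_th = 11.8 kΩ

V_th is the open-circuit tap voltage: 39.7 × 55.7/(15.0 + 55.7) = 31.3 V.
With the supply zeroed, R₁ and R₂ appear in parallel from the tap: R_th = R₁‖R₂ = (15.0 × 55.7)/70.70 = 11.8 kΩ.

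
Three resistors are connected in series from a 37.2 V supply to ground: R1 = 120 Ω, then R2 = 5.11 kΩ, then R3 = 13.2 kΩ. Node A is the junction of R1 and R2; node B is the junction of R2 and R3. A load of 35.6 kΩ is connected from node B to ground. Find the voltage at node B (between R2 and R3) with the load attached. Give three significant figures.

V ≈ 24.1 V

At node B, R3 is in parallel with the load: R3‖R_L = 9630 Ω.
Below node A the resistance is R2 + (R3‖R_L) = 14740 Ω, so V_A = 37.2 × 14740/14860 = 36.90 V.
Then V_B = V_A × (R3‖R_L)/(R2 + R3‖R_L) = 36.90 × 9630/14740 = 24.1 V.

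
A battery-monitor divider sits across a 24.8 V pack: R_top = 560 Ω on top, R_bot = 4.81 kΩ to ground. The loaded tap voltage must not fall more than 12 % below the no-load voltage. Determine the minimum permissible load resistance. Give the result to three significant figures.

Output resistance R_th = R_top‖R_bot = (560 × 4810)/5370 = 501.6 Ω.
The fractional drop is R_th/(R_th + R_L); requiring this ≤ 0.120 gives R_L ≥ R_th(1/0.120 − 1) = 501.6 × 7.333 = 3.68 kΩ.

R_L(min) ≈ 3.68 kΩ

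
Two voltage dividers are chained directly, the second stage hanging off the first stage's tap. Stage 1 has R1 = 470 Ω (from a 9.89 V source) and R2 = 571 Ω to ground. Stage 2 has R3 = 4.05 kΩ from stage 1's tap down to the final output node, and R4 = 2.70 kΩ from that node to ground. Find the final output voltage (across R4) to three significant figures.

Stage 2 presents R3+R4 = 6750 Ω as a load on stage 1's tap.
Stage 1's lower leg becomes R2‖(R3+R4) = 526.5 Ω, so V_mid = 9.89 × 526.5/996.5 = 5.225 V.
Stage 2 is itself unloaded: V_out = V_mid × R4/(R3+R4) = 5.225 × 2700/6750 = 2.09 V.

V_out ≈ 2.09 V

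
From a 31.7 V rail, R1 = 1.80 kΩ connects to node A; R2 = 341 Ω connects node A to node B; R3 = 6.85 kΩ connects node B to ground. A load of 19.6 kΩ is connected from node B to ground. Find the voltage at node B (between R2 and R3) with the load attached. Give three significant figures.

V ≈ 22.3 V

At node B, R3 is in parallel with the load: R3‖R_L = 5076 Ω.
Below node A the resistance is R2 + (R3‖R_L) = 5417 Ω, so V_A = 31.7 × 5417/7217 = 23.79 V.
Then V_B = V_A × (R3‖R_L)/(R2 + R3‖R_L) = 23.79 × 5076/5417 = 22.3 V.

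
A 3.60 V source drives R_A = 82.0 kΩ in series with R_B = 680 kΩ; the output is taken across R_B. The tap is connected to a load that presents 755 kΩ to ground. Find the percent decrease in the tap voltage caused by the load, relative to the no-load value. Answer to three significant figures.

Unloaded V = 3.60 × 680/762.0 = 3.2126 V.
Loaded: R_B‖R_L = 357.8 kΩ, giving V = 3.60 × 357.8/439.8 = 2.9287 V.
Drop = (3.2126 − 2.9287) / 3.2126 = 8.84 %.

8.84 %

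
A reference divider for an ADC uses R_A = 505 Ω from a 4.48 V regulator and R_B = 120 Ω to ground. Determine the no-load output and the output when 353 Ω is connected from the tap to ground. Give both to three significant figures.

Open-circuit: V = 4.48 × 120/(505 + 120) = 0.860 V.
With the load, R_B becomes R_B‖R_L = 89.56 Ω, so V = 4.48 × 89.56/594.6 = 0.675 V.

Unloaded: 0.860 V; loaded: 0.675 V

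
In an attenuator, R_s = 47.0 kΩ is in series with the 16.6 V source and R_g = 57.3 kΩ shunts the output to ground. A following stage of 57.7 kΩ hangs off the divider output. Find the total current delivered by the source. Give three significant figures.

I ≈ 0.219 mA

R_g‖R_L = 28.75 kΩ, so the source sees R_s + R_g‖R_L = 75.75 kΩ.
I = 16.6 V / 75.75 kΩ = 0.219 mA.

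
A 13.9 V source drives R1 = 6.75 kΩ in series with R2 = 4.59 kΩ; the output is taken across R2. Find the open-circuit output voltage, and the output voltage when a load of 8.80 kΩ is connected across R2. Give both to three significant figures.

Open-circuit: V = 13.9 × 4.59/(6.75 + 4.59) = 5.63 V.
With the load, R2 becomes R2‖R_L = 3.017 kΩ, so V = 13.9 × 3.017/9.767 = 4.29 V.

Unloaded: 5.63 V; loaded: 4.29 V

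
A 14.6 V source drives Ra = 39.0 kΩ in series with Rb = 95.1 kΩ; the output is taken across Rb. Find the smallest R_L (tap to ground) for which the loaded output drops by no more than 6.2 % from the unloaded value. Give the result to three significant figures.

Output resistance R_th = Ra‖Rb = (39.0 × 95.1)/134.1 = 27.66 kΩ.
The fractional drop is R_th/(R_th + R_L); requiring this ≤ 0.0620 gives R_L ≥ R_th(1/0.0620 − 1) = 27.66 × 15.13 = 418 kΩ.

R_L(min) ≈ 418 kΩ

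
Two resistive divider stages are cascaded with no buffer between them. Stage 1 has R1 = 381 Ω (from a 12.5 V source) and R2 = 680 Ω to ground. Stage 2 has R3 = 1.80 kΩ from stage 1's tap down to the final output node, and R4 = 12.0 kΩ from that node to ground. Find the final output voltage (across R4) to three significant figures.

Stage 2 presents R3+R4 = 13800 Ω as a load on stage 1's tap.
Stage 1's lower leg becomes R2‖(R3+R4) = 648.1 Ω, so V_mid = 12.5 × 648.1/1029 = 7.872 V.
Stage 2 is itself unloaded: V_out = V_mid × R4/(R3+R4) = 7.872 × 12000/13800 = 6.85 V.

V_out ≈ 6.85 V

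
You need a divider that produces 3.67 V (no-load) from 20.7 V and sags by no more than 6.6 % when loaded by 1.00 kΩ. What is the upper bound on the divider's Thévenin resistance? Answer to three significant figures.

R_th ≤ 70.7 Ω

Loading drop = R_th/(R_th + R_L) ≤ 0.0660, so R_th ≤ R_L · ε/(1−ε) = 1.00 kΩ × 0.0660/0.9340 = 70.7 Ω.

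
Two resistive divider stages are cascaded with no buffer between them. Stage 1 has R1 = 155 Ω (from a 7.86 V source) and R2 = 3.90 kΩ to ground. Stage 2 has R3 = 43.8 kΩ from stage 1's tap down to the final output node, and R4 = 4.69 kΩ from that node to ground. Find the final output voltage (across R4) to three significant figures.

Stage 2 presents R3+R4 = 48490 Ω as a load on stage 1's tap.
Stage 1's lower leg becomes R2‖(R3+R4) = 3610 Ω, so V_mid = 7.86 × 3610/3765 = 7.536 V.
Stage 2 is itself unloaded: V_out = V_mid × R4/(R3+R4) = 7.536 × 4690/48490 = 0.729 V.

V_out ≈ 0.729 V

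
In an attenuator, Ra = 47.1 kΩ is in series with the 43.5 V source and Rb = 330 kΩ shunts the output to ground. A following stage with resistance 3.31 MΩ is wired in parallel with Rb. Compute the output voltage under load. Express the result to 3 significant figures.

The load sits in parallel with Rb: Rb‖R_L = (330 × 3310) / (330 + 3310) = 300.1 kΩ.
V_out = 43.5 × 300.1 / (47.1 + 300.1) = 43.5 × 300.1/347.2 = 37.6 V.

V_out ≈ 37.6 V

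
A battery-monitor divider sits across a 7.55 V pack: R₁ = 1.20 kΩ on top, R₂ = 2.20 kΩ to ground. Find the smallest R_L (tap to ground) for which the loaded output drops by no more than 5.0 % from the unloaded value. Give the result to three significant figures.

Output resistance R_th = R₁‖R₂ = (1200 × 2200)/3400 = 776.5 Ω.
The fractional drop is R_th/(R_th + R_L); requiring this ≤ 0.0500 gives R_L ≥ R_th(1/0.0500 − 1) = 776.5 × 19.00 = 14.8 kΩ.

R_L(min) ≈ 14.8 kΩ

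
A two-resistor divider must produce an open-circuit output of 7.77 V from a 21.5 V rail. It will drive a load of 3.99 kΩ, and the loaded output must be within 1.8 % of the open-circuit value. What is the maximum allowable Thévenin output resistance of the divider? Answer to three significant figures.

Loading drop = R_th/(R_th + R_L) ≤ 0.0180, so R_th ≤ R_L · ε/(1−ε) = 3.99 kΩ × 0.0180/0.9820 = 73.1 Ω.
(Any R1, R2 with R2/(R1+R2) = 0.361 and R1‖R2 ≤ 73.1 Ω will meet the spec.)

R_th ≤ 73.1 Ω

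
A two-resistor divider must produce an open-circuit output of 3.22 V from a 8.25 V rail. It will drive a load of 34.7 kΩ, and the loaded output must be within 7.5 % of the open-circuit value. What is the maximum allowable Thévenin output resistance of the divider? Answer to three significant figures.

Loading drop = R_th/(R_th + R_L) ≤ 0.0750, so R_th ≤ R_L · ε/(1−ε) = 34.7 kΩ × 0.0750/0.9250 = 2.81 kΩ.

R_th ≤ 2.81 kΩ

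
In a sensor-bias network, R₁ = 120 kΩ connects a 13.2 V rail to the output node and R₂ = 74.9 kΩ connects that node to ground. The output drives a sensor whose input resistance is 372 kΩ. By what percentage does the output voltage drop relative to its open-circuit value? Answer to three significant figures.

11.0 %

The divider's output (Thévenin) resistance is R₁‖R₂ = 46.12 kΩ.
Fractional drop under load = R_th/(R_th + R_L) = 46.12 / (46.12 + 372) = 0.1103.
So the output falls by 11.0 %.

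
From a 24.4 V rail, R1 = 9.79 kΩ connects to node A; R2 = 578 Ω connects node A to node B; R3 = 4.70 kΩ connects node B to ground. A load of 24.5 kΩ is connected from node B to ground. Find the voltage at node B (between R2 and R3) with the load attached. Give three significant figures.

V ≈ 6.72 V

At node B, R3 is in parallel with the load: R3‖R_L = 3943 Ω.
Below node A the resistance is R2 + (R3‖R_L) = 4521 Ω, so V_A = 24.4 × 4521/14310 = 7.709 V.
Then V_B = V_A × (R3‖R_L)/(R2 + R3‖R_L) = 7.709 × 3943/4521 = 6.72 V.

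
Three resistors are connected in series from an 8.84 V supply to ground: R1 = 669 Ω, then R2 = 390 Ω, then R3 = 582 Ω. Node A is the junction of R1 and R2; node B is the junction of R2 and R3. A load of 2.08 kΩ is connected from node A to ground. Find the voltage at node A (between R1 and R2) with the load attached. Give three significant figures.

V ≈ 4.40 V

Below node A the series string R2+R3 = 972.0 Ω sits in parallel with the 2080 Ω load: 662.4 Ω.
V_A = 8.84 × 662.4/(669 + 662.4) = 4.40 V.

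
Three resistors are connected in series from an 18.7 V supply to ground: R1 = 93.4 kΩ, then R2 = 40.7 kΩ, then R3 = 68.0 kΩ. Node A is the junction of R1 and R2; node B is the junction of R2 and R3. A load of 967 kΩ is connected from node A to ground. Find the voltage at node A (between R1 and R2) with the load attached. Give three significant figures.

V ≈ 9.56 V

Below node A the series string R2+R3 = 108.7 kΩ sits in parallel with the 967 kΩ load: 97.72 kΩ.
V_A = 18.7 × 97.72/(93.4 + 97.72) = 9.56 V.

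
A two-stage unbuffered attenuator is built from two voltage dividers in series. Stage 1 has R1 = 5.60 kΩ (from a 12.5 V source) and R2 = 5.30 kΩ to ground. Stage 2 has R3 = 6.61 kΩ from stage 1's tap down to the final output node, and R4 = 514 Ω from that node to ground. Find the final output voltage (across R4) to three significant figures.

V_out ≈ 0.317 V

Stage 2 presents R3+R4 = 7124 Ω as a load on stage 1's tap.
Stage 1's lower leg becomes R2‖(R3+R4) = 3039 Ω, so V_mid = 12.5 × 3039/8639 = 4.397 V.
Stage 2 is itself unloaded: V_out = V_mid × R4/(R3+R4) = 4.397 × 514/7124 = 0.317 V.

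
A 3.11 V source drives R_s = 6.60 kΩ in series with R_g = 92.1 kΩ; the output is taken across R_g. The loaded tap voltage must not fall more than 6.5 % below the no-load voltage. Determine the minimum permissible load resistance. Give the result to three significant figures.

R_L(min) ≈ 88.6 kΩ

Output resistance R_th = R_s‖R_g = (6.60 × 92.1)/98.70 = 6.159 kΩ.
The fractional drop is R_th/(R_th + R_L); requiring this ≤ 0.0650 gives R_L ≥ R_th(1/0.0650 − 1) = 6.159 × 14.38 = 88.6 kΩ.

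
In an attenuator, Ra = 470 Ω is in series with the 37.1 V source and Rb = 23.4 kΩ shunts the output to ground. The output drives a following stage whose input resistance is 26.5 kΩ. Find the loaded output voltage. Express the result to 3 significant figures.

V_out ≈ 35.7 V

The load sits in parallel with Rb: Rb‖R_L = (23400 × 26500) / (23400 + 26500) = 12430 Ω.
V_out = 37.1 × 12430 / (470 + 12430) = 37.1 × 12430/12900 = 35.7 V.
(Unloaded it would have been 36.4 V.)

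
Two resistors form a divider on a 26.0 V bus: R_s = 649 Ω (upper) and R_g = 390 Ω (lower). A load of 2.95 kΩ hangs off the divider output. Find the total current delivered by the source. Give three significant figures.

I ≈ 26.2 mA

R_g‖R_L = 344.5 Ω, so the source sees R_s + R_g‖R_L = 993.5 Ω.
I = 26.0 V / 993.5 Ω = 26.2 mA.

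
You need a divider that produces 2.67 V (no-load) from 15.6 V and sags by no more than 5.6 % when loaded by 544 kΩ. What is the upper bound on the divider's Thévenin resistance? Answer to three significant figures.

R_th ≤ 32.3 kΩ

Loading drop = R_th/(R_th + R_L) ≤ 0.0560, so R_th ≤ R_L · ε/(1−ε) = 544 kΩ × 0.0560/0.9440 = 32.3 kΩ.
(Any R1, R2 with R2/(R1+R2) = 0.171 and R1‖R2 ≤ 32.3 kΩ will meet the spec.)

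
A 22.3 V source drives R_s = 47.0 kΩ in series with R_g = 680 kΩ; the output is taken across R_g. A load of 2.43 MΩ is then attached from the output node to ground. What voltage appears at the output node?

V_out ≈ 20.5 V

The load sits in parallel with R_g: R_g‖R_L = (680 × 2430) / (680 + 2430) = 531.3 kΩ.
V_out = 22.3 × 531.3 / (47.0 + 531.3) = 22.3 × 531.3/578.3 = 20.5 V.
(Unloaded it would have been 20.9 V.)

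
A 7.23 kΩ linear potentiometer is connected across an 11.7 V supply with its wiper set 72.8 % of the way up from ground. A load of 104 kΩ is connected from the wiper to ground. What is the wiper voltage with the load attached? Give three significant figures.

The wiper splits the pot into (1−α)R = 1.967 kΩ above and αR = 5.263 kΩ below.
Lower section ‖ load = 5.010 kΩ.
V_wiper = 11.7 × 5.010/(1.967 + 5.010) = 8.40 V.

V ≈ 8.40 V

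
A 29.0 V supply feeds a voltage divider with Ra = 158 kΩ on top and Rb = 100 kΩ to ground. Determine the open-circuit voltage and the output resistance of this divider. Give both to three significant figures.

V_th = 11.2 V, R_th = 61.2 kΩ

V_th is the open-circuit tap voltage: 29.0 × 100/(158 + 100) = 11.2 V.
With the supply zeroed, Ra and Rb appear in parallel from the tap: R_th = Ra‖Rb = (158 × 100)/258.0 = 61.2 kΩ.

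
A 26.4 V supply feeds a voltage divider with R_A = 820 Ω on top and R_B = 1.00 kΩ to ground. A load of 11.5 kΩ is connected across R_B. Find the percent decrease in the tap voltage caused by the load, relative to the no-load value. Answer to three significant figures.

The divider's output (Thévenin) resistance is R_A‖R_B = 450.5 Ω.
Fractional drop under load = R_th/(R_th + R_L) = 450.5 / (450.5 + 11500) = 0.03770.
So the output falls by 3.77 %.

3.77 %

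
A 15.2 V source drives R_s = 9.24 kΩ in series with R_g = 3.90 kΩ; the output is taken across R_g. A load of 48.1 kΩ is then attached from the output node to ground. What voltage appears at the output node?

The load sits in parallel with R_g: R_g‖R_L = (3.90 × 48.1) / (3.90 + 48.1) = 3.607 kΩ.
V_out = 15.2 × 3.607 / (9.24 + 3.607) = 15.2 × 3.607/12.85 = 4.27 V.

V_out ≈ 4.27 V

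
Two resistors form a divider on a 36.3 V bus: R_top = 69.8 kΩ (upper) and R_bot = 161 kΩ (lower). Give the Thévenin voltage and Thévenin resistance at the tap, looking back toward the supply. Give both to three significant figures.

V_th = 25.3 V, R_th = 48.7 kΩ

V_th is the open-circuit tap voltage: 36.3 × 161/(69.8 + 161) = 25.3 V.
With the supply zeroed, R_top and R_bot appear in parallel from the tap: R_th = R_top‖R_bot = (69.8 × 161)/230.8 = 48.7 kΩ.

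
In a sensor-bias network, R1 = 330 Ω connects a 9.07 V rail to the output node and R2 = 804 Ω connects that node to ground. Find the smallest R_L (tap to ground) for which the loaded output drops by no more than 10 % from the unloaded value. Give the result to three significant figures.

R_L(min) ≈ 2.11 kΩ

Output resistance R_th = R1‖R2 = (330 × 804)/1134 = 234.0 Ω.
The fractional drop is R_th/(R_th + R_L); requiring this ≤ 0.100 gives R_L ≥ R_th(1/0.100 − 1) = 234.0 × 9.000 = 2.11 kΩ.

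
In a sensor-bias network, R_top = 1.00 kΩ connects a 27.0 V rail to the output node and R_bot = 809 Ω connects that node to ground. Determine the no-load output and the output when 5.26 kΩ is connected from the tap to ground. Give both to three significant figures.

Open-circuit: V = 27.0 × 809/(1000 + 809) = 12.1 V.
With the load, R_bot becomes R_bot‖R_L = 701.2 Ω, so V = 27.0 × 701.2/1701 = 11.1 V.

Unloaded: 12.1 V; loaded: 11.1 V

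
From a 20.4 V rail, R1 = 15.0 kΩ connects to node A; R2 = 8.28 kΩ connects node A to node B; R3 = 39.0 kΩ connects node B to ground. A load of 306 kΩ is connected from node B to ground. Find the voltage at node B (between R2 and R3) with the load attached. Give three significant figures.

At node B, R3 is in parallel with the load: R3‖R_L = 34.59 kΩ.
Below node A the resistance is R2 + (R3‖R_L) = 42.87 kΩ, so V_A = 20.4 × 42.87/57.87 = 15.11 V.
Then V_B = V_A × (R3‖R_L)/(R2 + R3‖R_L) = 15.11 × 34.59/42.87 = 12.2 V.

V ≈ 12.2 V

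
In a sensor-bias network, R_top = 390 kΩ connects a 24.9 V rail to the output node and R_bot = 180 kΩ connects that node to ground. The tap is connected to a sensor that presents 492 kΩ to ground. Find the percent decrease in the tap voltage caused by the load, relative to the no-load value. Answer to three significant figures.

Unloaded V = 24.9 × 180/570.0 = 7.863 V.
Loaded: R_bot‖R_L = 131.8 kΩ, giving V = 24.9 × 131.8/521.8 = 6.289 V.
Drop = (7.863 − 6.289) / 7.863 = 20.0 %.

20.0 %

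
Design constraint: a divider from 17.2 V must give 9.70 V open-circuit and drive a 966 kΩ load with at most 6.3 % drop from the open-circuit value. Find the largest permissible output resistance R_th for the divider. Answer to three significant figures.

Loading drop = R_th/(R_th + R_L) ≤ 0.0630, so R_th ≤ R_L · ε/(1−ε) = 966 kΩ × 0.0630/0.9370 = 64.9 kΩ.
(Any R1, R2 with R2/(R1+R2) = 0.564 and R1‖R2 ≤ 64.9 kΩ will meet the spec.)

R_th ≤ 64.9 kΩ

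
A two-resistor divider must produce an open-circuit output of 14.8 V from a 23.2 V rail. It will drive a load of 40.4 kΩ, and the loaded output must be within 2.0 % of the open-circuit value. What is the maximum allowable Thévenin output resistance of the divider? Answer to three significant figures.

R_th ≤ 824 Ω

Loading drop = R_th/(R_th + R_L) ≤ 0.0200, so R_th ≤ R_L · ε/(1−ε) = 40.4 kΩ × 0.0200/0.9800 = 824 Ω.
(Any R1, R2 with R2/(R1+R2) = 0.638 and R1‖R2 ≤ 824 Ω will meet the spec.)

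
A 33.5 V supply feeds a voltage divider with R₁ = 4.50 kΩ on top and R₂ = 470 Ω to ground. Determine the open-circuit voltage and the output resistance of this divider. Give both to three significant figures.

V_th is the open-circuit tap voltage: 33.5 × 470/(4500 + 470) = 3.17 V.
With the supply zeroed, R₁ and R₂ appear in parallel from the tap: R_th = R₁‖R₂ = (4500 × 470)/4970 = 426 Ω.

V_th = 3.17 V, R_th = 426 Ω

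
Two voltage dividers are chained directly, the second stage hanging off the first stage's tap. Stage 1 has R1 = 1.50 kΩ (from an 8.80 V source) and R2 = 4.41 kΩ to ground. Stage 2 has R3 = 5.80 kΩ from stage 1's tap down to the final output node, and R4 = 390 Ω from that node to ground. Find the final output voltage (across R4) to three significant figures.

Stage 2 presents R3+R4 = 6190 Ω as a load on stage 1's tap.
Stage 1's lower leg becomes R2‖(R3+R4) = 2575 Ω, so V_mid = 8.80 × 2575/4075 = 5.561 V.
Stage 2 is itself unloaded: V_out = V_mid × R4/(R3+R4) = 5.561 × 390/6190 = 0.350 V.

V_out ≈ 0.350 V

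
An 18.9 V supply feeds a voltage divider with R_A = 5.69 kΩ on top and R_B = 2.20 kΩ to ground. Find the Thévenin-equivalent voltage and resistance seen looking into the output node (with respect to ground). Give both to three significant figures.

V_th = 5.27 V, R_th = 1.59 kΩ

V_th is the open-circuit tap voltage: 18.9 × 2.20/(5.69 + 2.20) = 5.27 V.
With the supply zeroed, R_A and R_B appear in parallel from the tap: R_th = R_A‖R_B = (5.69 × 2.20)/7.890 = 1.59 kΩ.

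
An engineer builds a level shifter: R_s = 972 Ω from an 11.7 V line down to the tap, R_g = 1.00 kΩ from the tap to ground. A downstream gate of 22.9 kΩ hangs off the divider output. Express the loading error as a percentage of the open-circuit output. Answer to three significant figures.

The divider's output (Thévenin) resistance is R_s‖R_g = 492.9 Ω.
Fractional drop under load = R_th/(R_th + R_L) = 492.9 / (492.9 + 22900) = 0.02107.
So the output falls by 2.11 %.

2.11 %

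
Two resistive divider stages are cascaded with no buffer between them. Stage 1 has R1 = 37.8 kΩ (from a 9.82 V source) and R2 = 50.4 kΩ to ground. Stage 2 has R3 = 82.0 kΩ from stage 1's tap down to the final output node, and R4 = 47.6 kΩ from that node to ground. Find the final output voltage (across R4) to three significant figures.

Stage 2 presents R3+R4 = 129.6 kΩ as a load on stage 1's tap.
Stage 1's lower leg becomes R2‖(R3+R4) = 36.29 kΩ, so V_mid = 9.82 × 36.29/74.09 = 4.810 V.
Stage 2 is itself unloaded: V_out = V_mid × R4/(R3+R4) = 4.810 × 47.6/129.6 = 1.77 V.

V_out ≈ 1.77 V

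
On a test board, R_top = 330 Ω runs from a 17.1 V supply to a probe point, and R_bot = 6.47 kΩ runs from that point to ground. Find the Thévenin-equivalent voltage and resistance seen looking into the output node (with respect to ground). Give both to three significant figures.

V_th is the open-circuit tap voltage: 17.1 × 6470/(330 + 6470) = 16.3 V.
With the supply zeroed, R_top and R_bot appear in parallel from the tap: R_th = R_top‖R_bot = (330 × 6470)/6800 = 314 Ω.

V_th = 16.3 V, R_th = 314 Ω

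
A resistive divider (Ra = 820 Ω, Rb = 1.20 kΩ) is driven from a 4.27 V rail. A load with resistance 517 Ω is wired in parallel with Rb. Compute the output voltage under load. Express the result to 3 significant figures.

V_out ≈ 1.31 V

The load sits in parallel with Rb: Rb‖R_L = (1200 × 517) / (1200 + 517) = 361.3 Ω.
V_out = 4.27 × 361.3 / (820 + 361.3) = 4.27 × 361.3/1181 = 1.31 V.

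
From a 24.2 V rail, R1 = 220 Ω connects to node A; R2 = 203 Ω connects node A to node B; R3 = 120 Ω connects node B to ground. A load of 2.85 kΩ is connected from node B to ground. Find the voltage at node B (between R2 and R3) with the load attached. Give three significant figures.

At node B, R3 is in parallel with the load: R3‖R_L = 115.2 Ω.
Below node A the resistance is R2 + (R3‖R_L) = 318.2 Ω, so V_A = 24.2 × 318.2/538.2 = 14.31 V.
Then V_B = V_A × (R3‖R_L)/(R2 + R3‖R_L) = 14.31 × 115.2/318.2 = 5.18 V.

V ≈ 5.18 V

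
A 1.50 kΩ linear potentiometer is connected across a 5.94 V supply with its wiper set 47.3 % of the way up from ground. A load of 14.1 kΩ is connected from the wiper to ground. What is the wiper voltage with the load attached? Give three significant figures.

V ≈ 2.74 V

The wiper splits the pot into (1−α)R = 790.5 Ω above and αR = 709.5 Ω below.
Lower section ‖ load = 675.5 Ω.
V_wiper = 5.94 × 675.5/(790.5 + 675.5) = 2.74 V.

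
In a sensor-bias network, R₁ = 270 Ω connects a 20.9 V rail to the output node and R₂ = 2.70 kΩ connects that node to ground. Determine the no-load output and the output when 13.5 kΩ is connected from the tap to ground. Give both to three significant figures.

Open-circuit: V = 20.9 × 2700/(270 + 2700) = 19.0 V.
With the load, R₂ becomes R₂‖R_L = 2250 Ω, so V = 20.9 × 2250/2520 = 18.7 V.

Unloaded: 19.0 V; loaded: 18.7 V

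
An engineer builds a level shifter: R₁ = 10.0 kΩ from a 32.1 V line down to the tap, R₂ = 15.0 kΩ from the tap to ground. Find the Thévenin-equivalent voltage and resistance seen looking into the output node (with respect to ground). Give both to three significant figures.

V_th = 19.3 V, R_th = 6.00 kΩ

V_th is the open-circuit tap voltage: 32.1 × 15.0/(10.0 + 15.0) = 19.3 V.
With the supply zeroed, R₁ and R₂ appear in parallel from the tap: R_th = R₁‖R₂ = (10.0 × 15.0)/25.00 = 6.00 kΩ.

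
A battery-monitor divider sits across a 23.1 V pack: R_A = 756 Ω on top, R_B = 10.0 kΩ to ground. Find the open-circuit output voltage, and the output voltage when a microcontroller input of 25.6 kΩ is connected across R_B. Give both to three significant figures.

Unloaded: 21.5 V; loaded: 20.9 V

Open-circuit: V = 23.1 × 10000/(756 + 10000) = 21.5 V.
With the load, R_B becomes R_B‖R_L = 7191 Ω, so V = 23.1 × 7191/7947 = 20.9 V.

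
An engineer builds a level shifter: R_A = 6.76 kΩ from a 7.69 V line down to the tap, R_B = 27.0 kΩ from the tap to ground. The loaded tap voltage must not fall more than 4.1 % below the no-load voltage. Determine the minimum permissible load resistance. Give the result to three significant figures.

Output resistance R_th = R_A‖R_B = (6.76 × 27.0)/33.76 = 5.406 kΩ.
The fractional drop is R_th/(R_th + R_L); requiring this ≤ 0.0410 gives R_L ≥ R_th(1/0.0410 − 1) = 5.406 × 23.39 = 126 kΩ.

R_L(min) ≈ 126 kΩ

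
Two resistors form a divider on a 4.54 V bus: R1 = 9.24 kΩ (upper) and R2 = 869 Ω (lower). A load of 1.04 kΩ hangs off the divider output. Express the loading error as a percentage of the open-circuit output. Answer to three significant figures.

43.3 %

Unloaded V = 4.54 × 869/10110 = 0.3903 V.
Loaded: R2‖R_L = 473.4 Ω, giving V = 4.54 × 473.4/9713 = 0.2213 V.
Drop = (0.3903 − 0.2213) / 0.3903 = 43.3 %.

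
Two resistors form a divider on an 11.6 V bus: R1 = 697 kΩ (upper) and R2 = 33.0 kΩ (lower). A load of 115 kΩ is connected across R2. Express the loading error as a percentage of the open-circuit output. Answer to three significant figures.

The divider's output (Thévenin) resistance is R1‖R2 = 31.51 kΩ.
Fractional drop under load = R_th/(R_th + R_L) = 31.51 / (31.51 + 115) = 0.2151.
So the output falls by 21.5 %.

21.5 %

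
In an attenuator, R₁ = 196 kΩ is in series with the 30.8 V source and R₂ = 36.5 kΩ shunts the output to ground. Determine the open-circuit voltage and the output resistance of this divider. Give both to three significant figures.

V_th = 4.84 V, R_th = 30.8 kΩ

V_th is the open-circuit tap voltage: 30.8 × 36.5/(196 + 36.5) = 4.84 V.
With the supply zeroed, R₁ and R₂ appear in parallel from the tap: R_th = R₁‖R₂ = (196 × 36.5)/232.5 = 30.8 kΩ.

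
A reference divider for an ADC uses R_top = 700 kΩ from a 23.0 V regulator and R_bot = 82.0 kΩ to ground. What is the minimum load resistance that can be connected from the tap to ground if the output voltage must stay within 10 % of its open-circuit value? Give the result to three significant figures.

R_L(min) ≈ 661 kΩ

Output resistance R_th = R_top‖R_bot = (700 × 82.0)/782.0 = 73.40 kΩ.
The fractional drop is R_th/(R_th + R_L); requiring this ≤ 0.100 gives R_L ≥ R_th(1/0.100 − 1) = 73.40 × 9.000 = 661 kΩ.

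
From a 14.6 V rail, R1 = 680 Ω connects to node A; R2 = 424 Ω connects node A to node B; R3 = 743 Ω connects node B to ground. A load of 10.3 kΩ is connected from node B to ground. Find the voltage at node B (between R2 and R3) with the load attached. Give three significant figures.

At node B, R3 is in parallel with the load: R3‖R_L = 693.0 Ω.
Below node A the resistance is R2 + (R3‖R_L) = 1117 Ω, so V_A = 14.6 × 1117/1797 = 9.075 V.
Then V_B = V_A × (R3‖R_L)/(R2 + R3‖R_L) = 9.075 × 693.0/1117 = 5.63 V.

V ≈ 5.63 V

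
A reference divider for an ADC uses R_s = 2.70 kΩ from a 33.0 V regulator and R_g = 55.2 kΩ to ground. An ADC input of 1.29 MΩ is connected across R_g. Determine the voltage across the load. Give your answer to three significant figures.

V_out ≈ 31.4 V

The load sits in parallel with R_g: R_g‖R_L = (55.2 × 1290) / (55.2 + 1290) = 52.93 kΩ.
V_out = 33.0 × 52.93 / (2.70 + 52.93) = 33.0 × 52.93/55.63 = 31.4 V.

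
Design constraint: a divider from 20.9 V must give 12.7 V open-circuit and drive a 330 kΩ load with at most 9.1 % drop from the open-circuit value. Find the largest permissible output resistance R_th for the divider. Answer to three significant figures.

Loading drop = R_th/(R_th + R_L) ≤ 0.0910, so R_th ≤ R_L · ε/(1−ε) = 330 kΩ × 0.0910/0.9090 = 33.0 kΩ.

R_th ≤ 33.0 kΩ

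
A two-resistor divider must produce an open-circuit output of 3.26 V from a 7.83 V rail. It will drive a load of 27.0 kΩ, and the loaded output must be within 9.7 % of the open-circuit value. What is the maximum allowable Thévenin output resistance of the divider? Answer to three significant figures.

R_th ≤ 2.90 kΩ

Loading drop = R_th/(R_th + R_L) ≤ 0.0970, so R_th ≤ R_L · ε/(1−ε) = 27.0 kΩ × 0.0970/0.9030 = 2.90 kΩ.
(Any R1, R2 with R2/(R1+R2) = 0.416 and R1‖R2 ≤ 2.90 kΩ will meet the spec.)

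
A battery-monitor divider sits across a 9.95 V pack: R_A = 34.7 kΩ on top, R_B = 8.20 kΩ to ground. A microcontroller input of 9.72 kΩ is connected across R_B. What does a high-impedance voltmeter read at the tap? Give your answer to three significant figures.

V_out ≈ 1.13 V

The load sits in parallel with R_B: R_B‖R_L = (8.20 × 9.72) / (8.20 + 9.72) = 4.448 kΩ.
V_out = 9.95 × 4.448 / (34.7 + 4.448) = 9.95 × 4.448/39.15 = 1.13 V.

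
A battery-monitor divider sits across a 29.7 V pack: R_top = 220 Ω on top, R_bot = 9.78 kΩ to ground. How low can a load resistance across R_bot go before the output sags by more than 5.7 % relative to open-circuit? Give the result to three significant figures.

Output resistance R_th = R_top‖R_bot = (220 × 9780)/10000 = 215.2 Ω.
The fractional drop is R_th/(R_th + R_L); requiring this ≤ 0.0570 gives R_L ≥ R_th(1/0.0570 − 1) = 215.2 × 16.54 = 3.56 kΩ.

R_L(min) ≈ 3.56 kΩ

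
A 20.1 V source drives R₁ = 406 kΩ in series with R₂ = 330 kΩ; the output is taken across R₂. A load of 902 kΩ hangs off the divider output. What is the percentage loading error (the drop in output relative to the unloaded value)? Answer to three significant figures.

16.8 %

The divider's output (Thévenin) resistance is R₁‖R₂ = 182.0 kΩ.
Fractional drop under load = R_th/(R_th + R_L) = 182.0 / (182.0 + 902) = 0.1679.
So the output falls by 16.8 %.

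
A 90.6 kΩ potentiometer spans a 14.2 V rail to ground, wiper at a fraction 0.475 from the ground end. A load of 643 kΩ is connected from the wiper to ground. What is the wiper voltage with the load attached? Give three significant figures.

V ≈ 6.52 V

The wiper splits the pot into (1−α)R = 47.56 kΩ above and αR = 43.03 kΩ below.
Lower section ‖ load = 40.34 kΩ.
V_wiper = 14.2 × 40.34/(47.56 + 40.34) = 6.52 V.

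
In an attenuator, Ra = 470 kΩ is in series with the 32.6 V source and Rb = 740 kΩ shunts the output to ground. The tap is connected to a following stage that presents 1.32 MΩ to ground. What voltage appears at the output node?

The load sits in parallel with Rb: Rb‖R_L = (740 × 1320) / (740 + 1320) = 474.2 kΩ.
V_out = 32.6 × 474.2 / (470 + 474.2) = 32.6 × 474.2/944.2 = 16.4 V.

V_out ≈ 16.4 V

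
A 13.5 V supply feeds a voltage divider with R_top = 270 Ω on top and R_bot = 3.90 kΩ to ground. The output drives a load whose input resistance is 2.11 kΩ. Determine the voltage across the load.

The load sits in parallel with R_bot: R_bot‖R_L = (3900 × 2110) / (3900 + 2110) = 1369 Ω.
V_out = 13.5 × 1369 / (270 + 1369) = 13.5 × 1369/1639 = 11.3 V.

V_out ≈ 11.3 V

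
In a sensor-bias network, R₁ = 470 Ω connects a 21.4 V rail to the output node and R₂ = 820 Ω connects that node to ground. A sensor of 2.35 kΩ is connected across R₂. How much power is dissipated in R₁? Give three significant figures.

Total resistance from the source is R₁ + (R₂‖R_L) = 1078 Ω, so I = 21.4/1078 Ω = 19.85 mA.
P = I²·R₁ = (19.85 mA)² × 470 Ω = 185 mW.

P ≈ 185 mW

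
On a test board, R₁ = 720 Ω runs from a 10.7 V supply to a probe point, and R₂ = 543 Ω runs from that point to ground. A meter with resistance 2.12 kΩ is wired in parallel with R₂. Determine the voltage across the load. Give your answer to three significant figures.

V_out ≈ 4.01 V

The load sits in parallel with R₂: R₂‖R_L = (543 × 2120) / (543 + 2120) = 432.3 Ω.
V_out = 10.7 × 432.3 / (720 + 432.3) = 10.7 × 432.3/1152 = 4.01 V.
(Unloaded it would have been 4.60 V.)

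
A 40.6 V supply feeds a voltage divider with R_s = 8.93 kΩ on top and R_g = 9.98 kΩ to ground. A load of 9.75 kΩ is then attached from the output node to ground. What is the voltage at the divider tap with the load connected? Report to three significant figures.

V_out ≈ 14.4 V

The load sits in parallel with R_g: R_g‖R_L = (9.98 × 9.75) / (9.98 + 9.75) = 4.932 kΩ.
V_out = 40.6 × 4.932 / (8.93 + 4.932) = 40.6 × 4.932/13.86 = 14.4 V.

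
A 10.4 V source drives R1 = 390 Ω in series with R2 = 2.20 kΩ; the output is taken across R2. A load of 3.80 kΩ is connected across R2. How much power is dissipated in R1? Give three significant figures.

P ≈ 13.3 mW

Total resistance from the source is R1 + (R2‖R_L) = 1783 Ω, so I = 10.4/1783 Ω = 5.832 mA.
P = I²·R1 = (5.832 mA)² × 390 Ω = 13.3 mW.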